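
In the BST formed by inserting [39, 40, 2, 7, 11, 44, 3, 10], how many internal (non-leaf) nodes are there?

Tree built from: [39, 40, 2, 7, 11, 44, 3, 10]
Tree (level-order array): [39, 2, 40, None, 7, None, 44, 3, 11, None, None, None, None, 10]
Rule: An internal node has at least one child.
Per-node child counts:
  node 39: 2 child(ren)
  node 2: 1 child(ren)
  node 7: 2 child(ren)
  node 3: 0 child(ren)
  node 11: 1 child(ren)
  node 10: 0 child(ren)
  node 40: 1 child(ren)
  node 44: 0 child(ren)
Matching nodes: [39, 2, 7, 11, 40]
Count of internal (non-leaf) nodes: 5


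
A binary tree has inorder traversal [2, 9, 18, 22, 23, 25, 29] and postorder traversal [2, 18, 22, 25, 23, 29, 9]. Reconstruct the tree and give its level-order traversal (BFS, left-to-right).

Inorder:   [2, 9, 18, 22, 23, 25, 29]
Postorder: [2, 18, 22, 25, 23, 29, 9]
Algorithm: postorder visits root last, so walk postorder right-to-left;
each value is the root of the current inorder slice — split it at that
value, recurse on the right subtree first, then the left.
Recursive splits:
  root=9; inorder splits into left=[2], right=[18, 22, 23, 25, 29]
  root=29; inorder splits into left=[18, 22, 23, 25], right=[]
  root=23; inorder splits into left=[18, 22], right=[25]
  root=25; inorder splits into left=[], right=[]
  root=22; inorder splits into left=[18], right=[]
  root=18; inorder splits into left=[], right=[]
  root=2; inorder splits into left=[], right=[]
Reconstructed level-order: [9, 2, 29, 23, 22, 25, 18]


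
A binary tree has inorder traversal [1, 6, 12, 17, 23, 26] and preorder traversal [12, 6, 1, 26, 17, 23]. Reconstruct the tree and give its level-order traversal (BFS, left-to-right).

Inorder:  [1, 6, 12, 17, 23, 26]
Preorder: [12, 6, 1, 26, 17, 23]
Algorithm: preorder visits root first, so consume preorder in order;
for each root, split the current inorder slice at that value into
left-subtree inorder and right-subtree inorder, then recurse.
Recursive splits:
  root=12; inorder splits into left=[1, 6], right=[17, 23, 26]
  root=6; inorder splits into left=[1], right=[]
  root=1; inorder splits into left=[], right=[]
  root=26; inorder splits into left=[17, 23], right=[]
  root=17; inorder splits into left=[], right=[23]
  root=23; inorder splits into left=[], right=[]
Reconstructed level-order: [12, 6, 26, 1, 17, 23]


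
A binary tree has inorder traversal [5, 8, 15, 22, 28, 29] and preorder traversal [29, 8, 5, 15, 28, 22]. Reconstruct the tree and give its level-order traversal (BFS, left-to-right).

Inorder:  [5, 8, 15, 22, 28, 29]
Preorder: [29, 8, 5, 15, 28, 22]
Algorithm: preorder visits root first, so consume preorder in order;
for each root, split the current inorder slice at that value into
left-subtree inorder and right-subtree inorder, then recurse.
Recursive splits:
  root=29; inorder splits into left=[5, 8, 15, 22, 28], right=[]
  root=8; inorder splits into left=[5], right=[15, 22, 28]
  root=5; inorder splits into left=[], right=[]
  root=15; inorder splits into left=[], right=[22, 28]
  root=28; inorder splits into left=[22], right=[]
  root=22; inorder splits into left=[], right=[]
Reconstructed level-order: [29, 8, 5, 15, 28, 22]


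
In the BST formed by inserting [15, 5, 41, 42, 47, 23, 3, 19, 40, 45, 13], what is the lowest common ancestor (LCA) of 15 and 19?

Tree insertion order: [15, 5, 41, 42, 47, 23, 3, 19, 40, 45, 13]
Tree (level-order array): [15, 5, 41, 3, 13, 23, 42, None, None, None, None, 19, 40, None, 47, None, None, None, None, 45]
In a BST, the LCA of p=15, q=19 is the first node v on the
root-to-leaf path with p <= v <= q (go left if both < v, right if both > v).
Walk from root:
  at 15: 15 <= 15 <= 19, this is the LCA
LCA = 15


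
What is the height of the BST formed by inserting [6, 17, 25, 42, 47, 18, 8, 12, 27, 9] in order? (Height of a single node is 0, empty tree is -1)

Insertion order: [6, 17, 25, 42, 47, 18, 8, 12, 27, 9]
Tree (level-order array): [6, None, 17, 8, 25, None, 12, 18, 42, 9, None, None, None, 27, 47]
Compute height bottom-up (empty subtree = -1):
  height(9) = 1 + max(-1, -1) = 0
  height(12) = 1 + max(0, -1) = 1
  height(8) = 1 + max(-1, 1) = 2
  height(18) = 1 + max(-1, -1) = 0
  height(27) = 1 + max(-1, -1) = 0
  height(47) = 1 + max(-1, -1) = 0
  height(42) = 1 + max(0, 0) = 1
  height(25) = 1 + max(0, 1) = 2
  height(17) = 1 + max(2, 2) = 3
  height(6) = 1 + max(-1, 3) = 4
Height = 4


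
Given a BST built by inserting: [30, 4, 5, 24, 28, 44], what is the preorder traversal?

Tree insertion order: [30, 4, 5, 24, 28, 44]
Tree (level-order array): [30, 4, 44, None, 5, None, None, None, 24, None, 28]
Preorder traversal: [30, 4, 5, 24, 28, 44]


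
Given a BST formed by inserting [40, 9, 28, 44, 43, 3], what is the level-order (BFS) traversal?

Tree insertion order: [40, 9, 28, 44, 43, 3]
Tree (level-order array): [40, 9, 44, 3, 28, 43]
BFS from the root, enqueuing left then right child of each popped node:
  queue [40] -> pop 40, enqueue [9, 44], visited so far: [40]
  queue [9, 44] -> pop 9, enqueue [3, 28], visited so far: [40, 9]
  queue [44, 3, 28] -> pop 44, enqueue [43], visited so far: [40, 9, 44]
  queue [3, 28, 43] -> pop 3, enqueue [none], visited so far: [40, 9, 44, 3]
  queue [28, 43] -> pop 28, enqueue [none], visited so far: [40, 9, 44, 3, 28]
  queue [43] -> pop 43, enqueue [none], visited so far: [40, 9, 44, 3, 28, 43]
Result: [40, 9, 44, 3, 28, 43]


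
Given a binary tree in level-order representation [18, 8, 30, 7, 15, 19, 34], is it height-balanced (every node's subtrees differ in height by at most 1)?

Tree (level-order array): [18, 8, 30, 7, 15, 19, 34]
Definition: a tree is height-balanced if, at every node, |h(left) - h(right)| <= 1 (empty subtree has height -1).
Bottom-up per-node check:
  node 7: h_left=-1, h_right=-1, diff=0 [OK], height=0
  node 15: h_left=-1, h_right=-1, diff=0 [OK], height=0
  node 8: h_left=0, h_right=0, diff=0 [OK], height=1
  node 19: h_left=-1, h_right=-1, diff=0 [OK], height=0
  node 34: h_left=-1, h_right=-1, diff=0 [OK], height=0
  node 30: h_left=0, h_right=0, diff=0 [OK], height=1
  node 18: h_left=1, h_right=1, diff=0 [OK], height=2
All nodes satisfy the balance condition.
Result: Balanced


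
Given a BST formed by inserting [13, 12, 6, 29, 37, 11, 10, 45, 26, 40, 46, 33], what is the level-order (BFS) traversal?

Tree insertion order: [13, 12, 6, 29, 37, 11, 10, 45, 26, 40, 46, 33]
Tree (level-order array): [13, 12, 29, 6, None, 26, 37, None, 11, None, None, 33, 45, 10, None, None, None, 40, 46]
BFS from the root, enqueuing left then right child of each popped node:
  queue [13] -> pop 13, enqueue [12, 29], visited so far: [13]
  queue [12, 29] -> pop 12, enqueue [6], visited so far: [13, 12]
  queue [29, 6] -> pop 29, enqueue [26, 37], visited so far: [13, 12, 29]
  queue [6, 26, 37] -> pop 6, enqueue [11], visited so far: [13, 12, 29, 6]
  queue [26, 37, 11] -> pop 26, enqueue [none], visited so far: [13, 12, 29, 6, 26]
  queue [37, 11] -> pop 37, enqueue [33, 45], visited so far: [13, 12, 29, 6, 26, 37]
  queue [11, 33, 45] -> pop 11, enqueue [10], visited so far: [13, 12, 29, 6, 26, 37, 11]
  queue [33, 45, 10] -> pop 33, enqueue [none], visited so far: [13, 12, 29, 6, 26, 37, 11, 33]
  queue [45, 10] -> pop 45, enqueue [40, 46], visited so far: [13, 12, 29, 6, 26, 37, 11, 33, 45]
  queue [10, 40, 46] -> pop 10, enqueue [none], visited so far: [13, 12, 29, 6, 26, 37, 11, 33, 45, 10]
  queue [40, 46] -> pop 40, enqueue [none], visited so far: [13, 12, 29, 6, 26, 37, 11, 33, 45, 10, 40]
  queue [46] -> pop 46, enqueue [none], visited so far: [13, 12, 29, 6, 26, 37, 11, 33, 45, 10, 40, 46]
Result: [13, 12, 29, 6, 26, 37, 11, 33, 45, 10, 40, 46]


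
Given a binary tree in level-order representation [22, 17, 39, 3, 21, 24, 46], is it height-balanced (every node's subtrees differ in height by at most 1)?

Tree (level-order array): [22, 17, 39, 3, 21, 24, 46]
Definition: a tree is height-balanced if, at every node, |h(left) - h(right)| <= 1 (empty subtree has height -1).
Bottom-up per-node check:
  node 3: h_left=-1, h_right=-1, diff=0 [OK], height=0
  node 21: h_left=-1, h_right=-1, diff=0 [OK], height=0
  node 17: h_left=0, h_right=0, diff=0 [OK], height=1
  node 24: h_left=-1, h_right=-1, diff=0 [OK], height=0
  node 46: h_left=-1, h_right=-1, diff=0 [OK], height=0
  node 39: h_left=0, h_right=0, diff=0 [OK], height=1
  node 22: h_left=1, h_right=1, diff=0 [OK], height=2
All nodes satisfy the balance condition.
Result: Balanced


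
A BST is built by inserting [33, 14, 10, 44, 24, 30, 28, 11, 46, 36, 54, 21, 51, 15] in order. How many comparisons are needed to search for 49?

Search path for 49: 33 -> 44 -> 46 -> 54 -> 51
Found: False
Comparisons: 5


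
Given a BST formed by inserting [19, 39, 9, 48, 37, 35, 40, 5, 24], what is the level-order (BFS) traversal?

Tree insertion order: [19, 39, 9, 48, 37, 35, 40, 5, 24]
Tree (level-order array): [19, 9, 39, 5, None, 37, 48, None, None, 35, None, 40, None, 24]
BFS from the root, enqueuing left then right child of each popped node:
  queue [19] -> pop 19, enqueue [9, 39], visited so far: [19]
  queue [9, 39] -> pop 9, enqueue [5], visited so far: [19, 9]
  queue [39, 5] -> pop 39, enqueue [37, 48], visited so far: [19, 9, 39]
  queue [5, 37, 48] -> pop 5, enqueue [none], visited so far: [19, 9, 39, 5]
  queue [37, 48] -> pop 37, enqueue [35], visited so far: [19, 9, 39, 5, 37]
  queue [48, 35] -> pop 48, enqueue [40], visited so far: [19, 9, 39, 5, 37, 48]
  queue [35, 40] -> pop 35, enqueue [24], visited so far: [19, 9, 39, 5, 37, 48, 35]
  queue [40, 24] -> pop 40, enqueue [none], visited so far: [19, 9, 39, 5, 37, 48, 35, 40]
  queue [24] -> pop 24, enqueue [none], visited so far: [19, 9, 39, 5, 37, 48, 35, 40, 24]
Result: [19, 9, 39, 5, 37, 48, 35, 40, 24]


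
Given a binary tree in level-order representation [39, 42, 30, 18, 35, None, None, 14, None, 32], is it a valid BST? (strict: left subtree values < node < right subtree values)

Level-order array: [39, 42, 30, 18, 35, None, None, 14, None, 32]
Validate using subtree bounds (lo, hi): at each node, require lo < value < hi,
then recurse left with hi=value and right with lo=value.
Preorder trace (stopping at first violation):
  at node 39 with bounds (-inf, +inf): OK
  at node 42 with bounds (-inf, 39): VIOLATION
Node 42 violates its bound: not (-inf < 42 < 39).
Result: Not a valid BST


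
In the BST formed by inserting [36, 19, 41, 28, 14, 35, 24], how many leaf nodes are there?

Tree built from: [36, 19, 41, 28, 14, 35, 24]
Tree (level-order array): [36, 19, 41, 14, 28, None, None, None, None, 24, 35]
Rule: A leaf has 0 children.
Per-node child counts:
  node 36: 2 child(ren)
  node 19: 2 child(ren)
  node 14: 0 child(ren)
  node 28: 2 child(ren)
  node 24: 0 child(ren)
  node 35: 0 child(ren)
  node 41: 0 child(ren)
Matching nodes: [14, 24, 35, 41]
Count of leaf nodes: 4


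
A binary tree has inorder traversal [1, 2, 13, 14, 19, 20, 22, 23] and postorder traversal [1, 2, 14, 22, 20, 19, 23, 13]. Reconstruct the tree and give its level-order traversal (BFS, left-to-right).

Inorder:   [1, 2, 13, 14, 19, 20, 22, 23]
Postorder: [1, 2, 14, 22, 20, 19, 23, 13]
Algorithm: postorder visits root last, so walk postorder right-to-left;
each value is the root of the current inorder slice — split it at that
value, recurse on the right subtree first, then the left.
Recursive splits:
  root=13; inorder splits into left=[1, 2], right=[14, 19, 20, 22, 23]
  root=23; inorder splits into left=[14, 19, 20, 22], right=[]
  root=19; inorder splits into left=[14], right=[20, 22]
  root=20; inorder splits into left=[], right=[22]
  root=22; inorder splits into left=[], right=[]
  root=14; inorder splits into left=[], right=[]
  root=2; inorder splits into left=[1], right=[]
  root=1; inorder splits into left=[], right=[]
Reconstructed level-order: [13, 2, 23, 1, 19, 14, 20, 22]


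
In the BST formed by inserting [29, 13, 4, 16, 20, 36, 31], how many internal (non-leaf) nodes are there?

Tree built from: [29, 13, 4, 16, 20, 36, 31]
Tree (level-order array): [29, 13, 36, 4, 16, 31, None, None, None, None, 20]
Rule: An internal node has at least one child.
Per-node child counts:
  node 29: 2 child(ren)
  node 13: 2 child(ren)
  node 4: 0 child(ren)
  node 16: 1 child(ren)
  node 20: 0 child(ren)
  node 36: 1 child(ren)
  node 31: 0 child(ren)
Matching nodes: [29, 13, 16, 36]
Count of internal (non-leaf) nodes: 4


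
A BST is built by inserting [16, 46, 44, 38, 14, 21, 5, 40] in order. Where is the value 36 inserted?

Starting tree (level order): [16, 14, 46, 5, None, 44, None, None, None, 38, None, 21, 40]
Insertion path: 16 -> 46 -> 44 -> 38 -> 21
Result: insert 36 as right child of 21
Final tree (level order): [16, 14, 46, 5, None, 44, None, None, None, 38, None, 21, 40, None, 36]


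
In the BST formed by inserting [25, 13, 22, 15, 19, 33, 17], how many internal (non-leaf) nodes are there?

Tree built from: [25, 13, 22, 15, 19, 33, 17]
Tree (level-order array): [25, 13, 33, None, 22, None, None, 15, None, None, 19, 17]
Rule: An internal node has at least one child.
Per-node child counts:
  node 25: 2 child(ren)
  node 13: 1 child(ren)
  node 22: 1 child(ren)
  node 15: 1 child(ren)
  node 19: 1 child(ren)
  node 17: 0 child(ren)
  node 33: 0 child(ren)
Matching nodes: [25, 13, 22, 15, 19]
Count of internal (non-leaf) nodes: 5


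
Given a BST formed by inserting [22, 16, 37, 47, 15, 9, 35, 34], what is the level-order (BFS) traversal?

Tree insertion order: [22, 16, 37, 47, 15, 9, 35, 34]
Tree (level-order array): [22, 16, 37, 15, None, 35, 47, 9, None, 34]
BFS from the root, enqueuing left then right child of each popped node:
  queue [22] -> pop 22, enqueue [16, 37], visited so far: [22]
  queue [16, 37] -> pop 16, enqueue [15], visited so far: [22, 16]
  queue [37, 15] -> pop 37, enqueue [35, 47], visited so far: [22, 16, 37]
  queue [15, 35, 47] -> pop 15, enqueue [9], visited so far: [22, 16, 37, 15]
  queue [35, 47, 9] -> pop 35, enqueue [34], visited so far: [22, 16, 37, 15, 35]
  queue [47, 9, 34] -> pop 47, enqueue [none], visited so far: [22, 16, 37, 15, 35, 47]
  queue [9, 34] -> pop 9, enqueue [none], visited so far: [22, 16, 37, 15, 35, 47, 9]
  queue [34] -> pop 34, enqueue [none], visited so far: [22, 16, 37, 15, 35, 47, 9, 34]
Result: [22, 16, 37, 15, 35, 47, 9, 34]


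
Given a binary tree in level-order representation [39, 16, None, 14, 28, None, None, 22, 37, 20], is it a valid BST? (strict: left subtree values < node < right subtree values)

Level-order array: [39, 16, None, 14, 28, None, None, 22, 37, 20]
Validate using subtree bounds (lo, hi): at each node, require lo < value < hi,
then recurse left with hi=value and right with lo=value.
Preorder trace (stopping at first violation):
  at node 39 with bounds (-inf, +inf): OK
  at node 16 with bounds (-inf, 39): OK
  at node 14 with bounds (-inf, 16): OK
  at node 28 with bounds (16, 39): OK
  at node 22 with bounds (16, 28): OK
  at node 20 with bounds (16, 22): OK
  at node 37 with bounds (28, 39): OK
No violation found at any node.
Result: Valid BST


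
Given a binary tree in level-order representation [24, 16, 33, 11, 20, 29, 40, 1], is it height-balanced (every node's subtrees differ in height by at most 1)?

Tree (level-order array): [24, 16, 33, 11, 20, 29, 40, 1]
Definition: a tree is height-balanced if, at every node, |h(left) - h(right)| <= 1 (empty subtree has height -1).
Bottom-up per-node check:
  node 1: h_left=-1, h_right=-1, diff=0 [OK], height=0
  node 11: h_left=0, h_right=-1, diff=1 [OK], height=1
  node 20: h_left=-1, h_right=-1, diff=0 [OK], height=0
  node 16: h_left=1, h_right=0, diff=1 [OK], height=2
  node 29: h_left=-1, h_right=-1, diff=0 [OK], height=0
  node 40: h_left=-1, h_right=-1, diff=0 [OK], height=0
  node 33: h_left=0, h_right=0, diff=0 [OK], height=1
  node 24: h_left=2, h_right=1, diff=1 [OK], height=3
All nodes satisfy the balance condition.
Result: Balanced


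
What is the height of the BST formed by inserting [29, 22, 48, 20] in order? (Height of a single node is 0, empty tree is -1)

Insertion order: [29, 22, 48, 20]
Tree (level-order array): [29, 22, 48, 20]
Compute height bottom-up (empty subtree = -1):
  height(20) = 1 + max(-1, -1) = 0
  height(22) = 1 + max(0, -1) = 1
  height(48) = 1 + max(-1, -1) = 0
  height(29) = 1 + max(1, 0) = 2
Height = 2


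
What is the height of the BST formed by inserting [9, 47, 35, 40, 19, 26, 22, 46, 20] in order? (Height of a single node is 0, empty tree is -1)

Insertion order: [9, 47, 35, 40, 19, 26, 22, 46, 20]
Tree (level-order array): [9, None, 47, 35, None, 19, 40, None, 26, None, 46, 22, None, None, None, 20]
Compute height bottom-up (empty subtree = -1):
  height(20) = 1 + max(-1, -1) = 0
  height(22) = 1 + max(0, -1) = 1
  height(26) = 1 + max(1, -1) = 2
  height(19) = 1 + max(-1, 2) = 3
  height(46) = 1 + max(-1, -1) = 0
  height(40) = 1 + max(-1, 0) = 1
  height(35) = 1 + max(3, 1) = 4
  height(47) = 1 + max(4, -1) = 5
  height(9) = 1 + max(-1, 5) = 6
Height = 6


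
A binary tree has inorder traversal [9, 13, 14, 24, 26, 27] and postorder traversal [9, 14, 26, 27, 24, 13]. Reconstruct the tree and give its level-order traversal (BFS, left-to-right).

Inorder:   [9, 13, 14, 24, 26, 27]
Postorder: [9, 14, 26, 27, 24, 13]
Algorithm: postorder visits root last, so walk postorder right-to-left;
each value is the root of the current inorder slice — split it at that
value, recurse on the right subtree first, then the left.
Recursive splits:
  root=13; inorder splits into left=[9], right=[14, 24, 26, 27]
  root=24; inorder splits into left=[14], right=[26, 27]
  root=27; inorder splits into left=[26], right=[]
  root=26; inorder splits into left=[], right=[]
  root=14; inorder splits into left=[], right=[]
  root=9; inorder splits into left=[], right=[]
Reconstructed level-order: [13, 9, 24, 14, 27, 26]


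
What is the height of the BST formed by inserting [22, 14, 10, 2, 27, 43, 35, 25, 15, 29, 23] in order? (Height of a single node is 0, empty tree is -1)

Insertion order: [22, 14, 10, 2, 27, 43, 35, 25, 15, 29, 23]
Tree (level-order array): [22, 14, 27, 10, 15, 25, 43, 2, None, None, None, 23, None, 35, None, None, None, None, None, 29]
Compute height bottom-up (empty subtree = -1):
  height(2) = 1 + max(-1, -1) = 0
  height(10) = 1 + max(0, -1) = 1
  height(15) = 1 + max(-1, -1) = 0
  height(14) = 1 + max(1, 0) = 2
  height(23) = 1 + max(-1, -1) = 0
  height(25) = 1 + max(0, -1) = 1
  height(29) = 1 + max(-1, -1) = 0
  height(35) = 1 + max(0, -1) = 1
  height(43) = 1 + max(1, -1) = 2
  height(27) = 1 + max(1, 2) = 3
  height(22) = 1 + max(2, 3) = 4
Height = 4


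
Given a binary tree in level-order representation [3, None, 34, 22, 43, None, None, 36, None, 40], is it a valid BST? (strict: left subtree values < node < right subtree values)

Level-order array: [3, None, 34, 22, 43, None, None, 36, None, 40]
Validate using subtree bounds (lo, hi): at each node, require lo < value < hi,
then recurse left with hi=value and right with lo=value.
Preorder trace (stopping at first violation):
  at node 3 with bounds (-inf, +inf): OK
  at node 34 with bounds (3, +inf): OK
  at node 22 with bounds (3, 34): OK
  at node 43 with bounds (34, +inf): OK
  at node 36 with bounds (34, 43): OK
  at node 40 with bounds (34, 36): VIOLATION
Node 40 violates its bound: not (34 < 40 < 36).
Result: Not a valid BST


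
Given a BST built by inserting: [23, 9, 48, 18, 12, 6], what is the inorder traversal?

Tree insertion order: [23, 9, 48, 18, 12, 6]
Tree (level-order array): [23, 9, 48, 6, 18, None, None, None, None, 12]
Inorder traversal: [6, 9, 12, 18, 23, 48]


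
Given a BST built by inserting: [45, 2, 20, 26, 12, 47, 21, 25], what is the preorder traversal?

Tree insertion order: [45, 2, 20, 26, 12, 47, 21, 25]
Tree (level-order array): [45, 2, 47, None, 20, None, None, 12, 26, None, None, 21, None, None, 25]
Preorder traversal: [45, 2, 20, 12, 26, 21, 25, 47]


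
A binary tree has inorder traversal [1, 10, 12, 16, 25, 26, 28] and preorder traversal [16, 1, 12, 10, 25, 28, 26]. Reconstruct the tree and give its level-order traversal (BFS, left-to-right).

Inorder:  [1, 10, 12, 16, 25, 26, 28]
Preorder: [16, 1, 12, 10, 25, 28, 26]
Algorithm: preorder visits root first, so consume preorder in order;
for each root, split the current inorder slice at that value into
left-subtree inorder and right-subtree inorder, then recurse.
Recursive splits:
  root=16; inorder splits into left=[1, 10, 12], right=[25, 26, 28]
  root=1; inorder splits into left=[], right=[10, 12]
  root=12; inorder splits into left=[10], right=[]
  root=10; inorder splits into left=[], right=[]
  root=25; inorder splits into left=[], right=[26, 28]
  root=28; inorder splits into left=[26], right=[]
  root=26; inorder splits into left=[], right=[]
Reconstructed level-order: [16, 1, 25, 12, 28, 10, 26]


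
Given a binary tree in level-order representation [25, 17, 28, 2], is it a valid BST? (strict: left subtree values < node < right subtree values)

Level-order array: [25, 17, 28, 2]
Validate using subtree bounds (lo, hi): at each node, require lo < value < hi,
then recurse left with hi=value and right with lo=value.
Preorder trace (stopping at first violation):
  at node 25 with bounds (-inf, +inf): OK
  at node 17 with bounds (-inf, 25): OK
  at node 2 with bounds (-inf, 17): OK
  at node 28 with bounds (25, +inf): OK
No violation found at any node.
Result: Valid BST


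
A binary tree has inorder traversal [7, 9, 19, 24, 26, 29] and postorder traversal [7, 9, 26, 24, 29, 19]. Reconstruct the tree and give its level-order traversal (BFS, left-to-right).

Inorder:   [7, 9, 19, 24, 26, 29]
Postorder: [7, 9, 26, 24, 29, 19]
Algorithm: postorder visits root last, so walk postorder right-to-left;
each value is the root of the current inorder slice — split it at that
value, recurse on the right subtree first, then the left.
Recursive splits:
  root=19; inorder splits into left=[7, 9], right=[24, 26, 29]
  root=29; inorder splits into left=[24, 26], right=[]
  root=24; inorder splits into left=[], right=[26]
  root=26; inorder splits into left=[], right=[]
  root=9; inorder splits into left=[7], right=[]
  root=7; inorder splits into left=[], right=[]
Reconstructed level-order: [19, 9, 29, 7, 24, 26]


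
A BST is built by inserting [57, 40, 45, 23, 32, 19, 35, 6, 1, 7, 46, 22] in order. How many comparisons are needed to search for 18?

Search path for 18: 57 -> 40 -> 23 -> 19 -> 6 -> 7
Found: False
Comparisons: 6


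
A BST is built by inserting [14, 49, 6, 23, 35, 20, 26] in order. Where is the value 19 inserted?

Starting tree (level order): [14, 6, 49, None, None, 23, None, 20, 35, None, None, 26]
Insertion path: 14 -> 49 -> 23 -> 20
Result: insert 19 as left child of 20
Final tree (level order): [14, 6, 49, None, None, 23, None, 20, 35, 19, None, 26]


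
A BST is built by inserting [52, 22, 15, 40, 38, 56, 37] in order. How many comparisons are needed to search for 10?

Search path for 10: 52 -> 22 -> 15
Found: False
Comparisons: 3


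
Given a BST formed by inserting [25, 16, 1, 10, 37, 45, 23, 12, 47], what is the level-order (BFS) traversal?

Tree insertion order: [25, 16, 1, 10, 37, 45, 23, 12, 47]
Tree (level-order array): [25, 16, 37, 1, 23, None, 45, None, 10, None, None, None, 47, None, 12]
BFS from the root, enqueuing left then right child of each popped node:
  queue [25] -> pop 25, enqueue [16, 37], visited so far: [25]
  queue [16, 37] -> pop 16, enqueue [1, 23], visited so far: [25, 16]
  queue [37, 1, 23] -> pop 37, enqueue [45], visited so far: [25, 16, 37]
  queue [1, 23, 45] -> pop 1, enqueue [10], visited so far: [25, 16, 37, 1]
  queue [23, 45, 10] -> pop 23, enqueue [none], visited so far: [25, 16, 37, 1, 23]
  queue [45, 10] -> pop 45, enqueue [47], visited so far: [25, 16, 37, 1, 23, 45]
  queue [10, 47] -> pop 10, enqueue [12], visited so far: [25, 16, 37, 1, 23, 45, 10]
  queue [47, 12] -> pop 47, enqueue [none], visited so far: [25, 16, 37, 1, 23, 45, 10, 47]
  queue [12] -> pop 12, enqueue [none], visited so far: [25, 16, 37, 1, 23, 45, 10, 47, 12]
Result: [25, 16, 37, 1, 23, 45, 10, 47, 12]


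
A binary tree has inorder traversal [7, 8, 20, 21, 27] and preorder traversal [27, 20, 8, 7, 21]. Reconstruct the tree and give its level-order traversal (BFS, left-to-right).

Inorder:  [7, 8, 20, 21, 27]
Preorder: [27, 20, 8, 7, 21]
Algorithm: preorder visits root first, so consume preorder in order;
for each root, split the current inorder slice at that value into
left-subtree inorder and right-subtree inorder, then recurse.
Recursive splits:
  root=27; inorder splits into left=[7, 8, 20, 21], right=[]
  root=20; inorder splits into left=[7, 8], right=[21]
  root=8; inorder splits into left=[7], right=[]
  root=7; inorder splits into left=[], right=[]
  root=21; inorder splits into left=[], right=[]
Reconstructed level-order: [27, 20, 8, 21, 7]


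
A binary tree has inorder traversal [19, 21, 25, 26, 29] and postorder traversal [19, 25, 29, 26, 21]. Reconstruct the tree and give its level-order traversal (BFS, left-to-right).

Inorder:   [19, 21, 25, 26, 29]
Postorder: [19, 25, 29, 26, 21]
Algorithm: postorder visits root last, so walk postorder right-to-left;
each value is the root of the current inorder slice — split it at that
value, recurse on the right subtree first, then the left.
Recursive splits:
  root=21; inorder splits into left=[19], right=[25, 26, 29]
  root=26; inorder splits into left=[25], right=[29]
  root=29; inorder splits into left=[], right=[]
  root=25; inorder splits into left=[], right=[]
  root=19; inorder splits into left=[], right=[]
Reconstructed level-order: [21, 19, 26, 25, 29]


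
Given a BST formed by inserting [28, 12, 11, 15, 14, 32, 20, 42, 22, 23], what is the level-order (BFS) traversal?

Tree insertion order: [28, 12, 11, 15, 14, 32, 20, 42, 22, 23]
Tree (level-order array): [28, 12, 32, 11, 15, None, 42, None, None, 14, 20, None, None, None, None, None, 22, None, 23]
BFS from the root, enqueuing left then right child of each popped node:
  queue [28] -> pop 28, enqueue [12, 32], visited so far: [28]
  queue [12, 32] -> pop 12, enqueue [11, 15], visited so far: [28, 12]
  queue [32, 11, 15] -> pop 32, enqueue [42], visited so far: [28, 12, 32]
  queue [11, 15, 42] -> pop 11, enqueue [none], visited so far: [28, 12, 32, 11]
  queue [15, 42] -> pop 15, enqueue [14, 20], visited so far: [28, 12, 32, 11, 15]
  queue [42, 14, 20] -> pop 42, enqueue [none], visited so far: [28, 12, 32, 11, 15, 42]
  queue [14, 20] -> pop 14, enqueue [none], visited so far: [28, 12, 32, 11, 15, 42, 14]
  queue [20] -> pop 20, enqueue [22], visited so far: [28, 12, 32, 11, 15, 42, 14, 20]
  queue [22] -> pop 22, enqueue [23], visited so far: [28, 12, 32, 11, 15, 42, 14, 20, 22]
  queue [23] -> pop 23, enqueue [none], visited so far: [28, 12, 32, 11, 15, 42, 14, 20, 22, 23]
Result: [28, 12, 32, 11, 15, 42, 14, 20, 22, 23]


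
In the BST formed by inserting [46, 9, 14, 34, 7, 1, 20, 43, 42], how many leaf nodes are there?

Tree built from: [46, 9, 14, 34, 7, 1, 20, 43, 42]
Tree (level-order array): [46, 9, None, 7, 14, 1, None, None, 34, None, None, 20, 43, None, None, 42]
Rule: A leaf has 0 children.
Per-node child counts:
  node 46: 1 child(ren)
  node 9: 2 child(ren)
  node 7: 1 child(ren)
  node 1: 0 child(ren)
  node 14: 1 child(ren)
  node 34: 2 child(ren)
  node 20: 0 child(ren)
  node 43: 1 child(ren)
  node 42: 0 child(ren)
Matching nodes: [1, 20, 42]
Count of leaf nodes: 3


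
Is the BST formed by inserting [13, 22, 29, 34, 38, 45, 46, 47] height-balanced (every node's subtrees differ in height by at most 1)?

Tree (level-order array): [13, None, 22, None, 29, None, 34, None, 38, None, 45, None, 46, None, 47]
Definition: a tree is height-balanced if, at every node, |h(left) - h(right)| <= 1 (empty subtree has height -1).
Bottom-up per-node check:
  node 47: h_left=-1, h_right=-1, diff=0 [OK], height=0
  node 46: h_left=-1, h_right=0, diff=1 [OK], height=1
  node 45: h_left=-1, h_right=1, diff=2 [FAIL (|-1-1|=2 > 1)], height=2
  node 38: h_left=-1, h_right=2, diff=3 [FAIL (|-1-2|=3 > 1)], height=3
  node 34: h_left=-1, h_right=3, diff=4 [FAIL (|-1-3|=4 > 1)], height=4
  node 29: h_left=-1, h_right=4, diff=5 [FAIL (|-1-4|=5 > 1)], height=5
  node 22: h_left=-1, h_right=5, diff=6 [FAIL (|-1-5|=6 > 1)], height=6
  node 13: h_left=-1, h_right=6, diff=7 [FAIL (|-1-6|=7 > 1)], height=7
Node 45 violates the condition: |-1 - 1| = 2 > 1.
Result: Not balanced


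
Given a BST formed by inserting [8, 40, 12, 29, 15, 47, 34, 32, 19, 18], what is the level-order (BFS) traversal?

Tree insertion order: [8, 40, 12, 29, 15, 47, 34, 32, 19, 18]
Tree (level-order array): [8, None, 40, 12, 47, None, 29, None, None, 15, 34, None, 19, 32, None, 18]
BFS from the root, enqueuing left then right child of each popped node:
  queue [8] -> pop 8, enqueue [40], visited so far: [8]
  queue [40] -> pop 40, enqueue [12, 47], visited so far: [8, 40]
  queue [12, 47] -> pop 12, enqueue [29], visited so far: [8, 40, 12]
  queue [47, 29] -> pop 47, enqueue [none], visited so far: [8, 40, 12, 47]
  queue [29] -> pop 29, enqueue [15, 34], visited so far: [8, 40, 12, 47, 29]
  queue [15, 34] -> pop 15, enqueue [19], visited so far: [8, 40, 12, 47, 29, 15]
  queue [34, 19] -> pop 34, enqueue [32], visited so far: [8, 40, 12, 47, 29, 15, 34]
  queue [19, 32] -> pop 19, enqueue [18], visited so far: [8, 40, 12, 47, 29, 15, 34, 19]
  queue [32, 18] -> pop 32, enqueue [none], visited so far: [8, 40, 12, 47, 29, 15, 34, 19, 32]
  queue [18] -> pop 18, enqueue [none], visited so far: [8, 40, 12, 47, 29, 15, 34, 19, 32, 18]
Result: [8, 40, 12, 47, 29, 15, 34, 19, 32, 18]


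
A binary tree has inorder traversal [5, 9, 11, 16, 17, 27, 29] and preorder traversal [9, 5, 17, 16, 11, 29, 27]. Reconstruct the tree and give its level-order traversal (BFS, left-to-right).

Inorder:  [5, 9, 11, 16, 17, 27, 29]
Preorder: [9, 5, 17, 16, 11, 29, 27]
Algorithm: preorder visits root first, so consume preorder in order;
for each root, split the current inorder slice at that value into
left-subtree inorder and right-subtree inorder, then recurse.
Recursive splits:
  root=9; inorder splits into left=[5], right=[11, 16, 17, 27, 29]
  root=5; inorder splits into left=[], right=[]
  root=17; inorder splits into left=[11, 16], right=[27, 29]
  root=16; inorder splits into left=[11], right=[]
  root=11; inorder splits into left=[], right=[]
  root=29; inorder splits into left=[27], right=[]
  root=27; inorder splits into left=[], right=[]
Reconstructed level-order: [9, 5, 17, 16, 29, 11, 27]


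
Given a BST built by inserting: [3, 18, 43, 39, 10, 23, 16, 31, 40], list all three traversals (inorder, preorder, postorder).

Tree insertion order: [3, 18, 43, 39, 10, 23, 16, 31, 40]
Tree (level-order array): [3, None, 18, 10, 43, None, 16, 39, None, None, None, 23, 40, None, 31]
Inorder (L, root, R): [3, 10, 16, 18, 23, 31, 39, 40, 43]
Preorder (root, L, R): [3, 18, 10, 16, 43, 39, 23, 31, 40]
Postorder (L, R, root): [16, 10, 31, 23, 40, 39, 43, 18, 3]


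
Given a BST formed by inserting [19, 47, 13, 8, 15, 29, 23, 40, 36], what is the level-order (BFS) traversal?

Tree insertion order: [19, 47, 13, 8, 15, 29, 23, 40, 36]
Tree (level-order array): [19, 13, 47, 8, 15, 29, None, None, None, None, None, 23, 40, None, None, 36]
BFS from the root, enqueuing left then right child of each popped node:
  queue [19] -> pop 19, enqueue [13, 47], visited so far: [19]
  queue [13, 47] -> pop 13, enqueue [8, 15], visited so far: [19, 13]
  queue [47, 8, 15] -> pop 47, enqueue [29], visited so far: [19, 13, 47]
  queue [8, 15, 29] -> pop 8, enqueue [none], visited so far: [19, 13, 47, 8]
  queue [15, 29] -> pop 15, enqueue [none], visited so far: [19, 13, 47, 8, 15]
  queue [29] -> pop 29, enqueue [23, 40], visited so far: [19, 13, 47, 8, 15, 29]
  queue [23, 40] -> pop 23, enqueue [none], visited so far: [19, 13, 47, 8, 15, 29, 23]
  queue [40] -> pop 40, enqueue [36], visited so far: [19, 13, 47, 8, 15, 29, 23, 40]
  queue [36] -> pop 36, enqueue [none], visited so far: [19, 13, 47, 8, 15, 29, 23, 40, 36]
Result: [19, 13, 47, 8, 15, 29, 23, 40, 36]


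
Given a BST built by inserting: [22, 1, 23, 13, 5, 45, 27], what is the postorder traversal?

Tree insertion order: [22, 1, 23, 13, 5, 45, 27]
Tree (level-order array): [22, 1, 23, None, 13, None, 45, 5, None, 27]
Postorder traversal: [5, 13, 1, 27, 45, 23, 22]


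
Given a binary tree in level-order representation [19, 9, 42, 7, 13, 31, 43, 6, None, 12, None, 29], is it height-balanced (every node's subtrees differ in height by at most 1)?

Tree (level-order array): [19, 9, 42, 7, 13, 31, 43, 6, None, 12, None, 29]
Definition: a tree is height-balanced if, at every node, |h(left) - h(right)| <= 1 (empty subtree has height -1).
Bottom-up per-node check:
  node 6: h_left=-1, h_right=-1, diff=0 [OK], height=0
  node 7: h_left=0, h_right=-1, diff=1 [OK], height=1
  node 12: h_left=-1, h_right=-1, diff=0 [OK], height=0
  node 13: h_left=0, h_right=-1, diff=1 [OK], height=1
  node 9: h_left=1, h_right=1, diff=0 [OK], height=2
  node 29: h_left=-1, h_right=-1, diff=0 [OK], height=0
  node 31: h_left=0, h_right=-1, diff=1 [OK], height=1
  node 43: h_left=-1, h_right=-1, diff=0 [OK], height=0
  node 42: h_left=1, h_right=0, diff=1 [OK], height=2
  node 19: h_left=2, h_right=2, diff=0 [OK], height=3
All nodes satisfy the balance condition.
Result: Balanced


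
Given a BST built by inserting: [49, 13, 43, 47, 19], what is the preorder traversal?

Tree insertion order: [49, 13, 43, 47, 19]
Tree (level-order array): [49, 13, None, None, 43, 19, 47]
Preorder traversal: [49, 13, 43, 19, 47]


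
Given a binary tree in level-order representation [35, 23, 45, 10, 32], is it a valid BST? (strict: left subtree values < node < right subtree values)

Level-order array: [35, 23, 45, 10, 32]
Validate using subtree bounds (lo, hi): at each node, require lo < value < hi,
then recurse left with hi=value and right with lo=value.
Preorder trace (stopping at first violation):
  at node 35 with bounds (-inf, +inf): OK
  at node 23 with bounds (-inf, 35): OK
  at node 10 with bounds (-inf, 23): OK
  at node 32 with bounds (23, 35): OK
  at node 45 with bounds (35, +inf): OK
No violation found at any node.
Result: Valid BST


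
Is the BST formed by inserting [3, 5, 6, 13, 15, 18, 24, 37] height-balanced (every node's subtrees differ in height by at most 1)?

Tree (level-order array): [3, None, 5, None, 6, None, 13, None, 15, None, 18, None, 24, None, 37]
Definition: a tree is height-balanced if, at every node, |h(left) - h(right)| <= 1 (empty subtree has height -1).
Bottom-up per-node check:
  node 37: h_left=-1, h_right=-1, diff=0 [OK], height=0
  node 24: h_left=-1, h_right=0, diff=1 [OK], height=1
  node 18: h_left=-1, h_right=1, diff=2 [FAIL (|-1-1|=2 > 1)], height=2
  node 15: h_left=-1, h_right=2, diff=3 [FAIL (|-1-2|=3 > 1)], height=3
  node 13: h_left=-1, h_right=3, diff=4 [FAIL (|-1-3|=4 > 1)], height=4
  node 6: h_left=-1, h_right=4, diff=5 [FAIL (|-1-4|=5 > 1)], height=5
  node 5: h_left=-1, h_right=5, diff=6 [FAIL (|-1-5|=6 > 1)], height=6
  node 3: h_left=-1, h_right=6, diff=7 [FAIL (|-1-6|=7 > 1)], height=7
Node 18 violates the condition: |-1 - 1| = 2 > 1.
Result: Not balanced


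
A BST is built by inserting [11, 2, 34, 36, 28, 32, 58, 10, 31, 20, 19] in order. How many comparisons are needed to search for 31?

Search path for 31: 11 -> 34 -> 28 -> 32 -> 31
Found: True
Comparisons: 5


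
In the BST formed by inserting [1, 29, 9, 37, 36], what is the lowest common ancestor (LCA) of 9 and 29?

Tree insertion order: [1, 29, 9, 37, 36]
Tree (level-order array): [1, None, 29, 9, 37, None, None, 36]
In a BST, the LCA of p=9, q=29 is the first node v on the
root-to-leaf path with p <= v <= q (go left if both < v, right if both > v).
Walk from root:
  at 1: both 9 and 29 > 1, go right
  at 29: 9 <= 29 <= 29, this is the LCA
LCA = 29


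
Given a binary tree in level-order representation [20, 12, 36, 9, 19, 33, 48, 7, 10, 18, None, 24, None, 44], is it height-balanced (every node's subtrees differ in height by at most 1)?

Tree (level-order array): [20, 12, 36, 9, 19, 33, 48, 7, 10, 18, None, 24, None, 44]
Definition: a tree is height-balanced if, at every node, |h(left) - h(right)| <= 1 (empty subtree has height -1).
Bottom-up per-node check:
  node 7: h_left=-1, h_right=-1, diff=0 [OK], height=0
  node 10: h_left=-1, h_right=-1, diff=0 [OK], height=0
  node 9: h_left=0, h_right=0, diff=0 [OK], height=1
  node 18: h_left=-1, h_right=-1, diff=0 [OK], height=0
  node 19: h_left=0, h_right=-1, diff=1 [OK], height=1
  node 12: h_left=1, h_right=1, diff=0 [OK], height=2
  node 24: h_left=-1, h_right=-1, diff=0 [OK], height=0
  node 33: h_left=0, h_right=-1, diff=1 [OK], height=1
  node 44: h_left=-1, h_right=-1, diff=0 [OK], height=0
  node 48: h_left=0, h_right=-1, diff=1 [OK], height=1
  node 36: h_left=1, h_right=1, diff=0 [OK], height=2
  node 20: h_left=2, h_right=2, diff=0 [OK], height=3
All nodes satisfy the balance condition.
Result: Balanced


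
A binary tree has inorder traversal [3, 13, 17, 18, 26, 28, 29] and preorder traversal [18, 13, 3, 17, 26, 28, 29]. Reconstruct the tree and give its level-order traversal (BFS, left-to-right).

Inorder:  [3, 13, 17, 18, 26, 28, 29]
Preorder: [18, 13, 3, 17, 26, 28, 29]
Algorithm: preorder visits root first, so consume preorder in order;
for each root, split the current inorder slice at that value into
left-subtree inorder and right-subtree inorder, then recurse.
Recursive splits:
  root=18; inorder splits into left=[3, 13, 17], right=[26, 28, 29]
  root=13; inorder splits into left=[3], right=[17]
  root=3; inorder splits into left=[], right=[]
  root=17; inorder splits into left=[], right=[]
  root=26; inorder splits into left=[], right=[28, 29]
  root=28; inorder splits into left=[], right=[29]
  root=29; inorder splits into left=[], right=[]
Reconstructed level-order: [18, 13, 26, 3, 17, 28, 29]


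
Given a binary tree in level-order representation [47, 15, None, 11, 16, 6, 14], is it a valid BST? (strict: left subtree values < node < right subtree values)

Level-order array: [47, 15, None, 11, 16, 6, 14]
Validate using subtree bounds (lo, hi): at each node, require lo < value < hi,
then recurse left with hi=value and right with lo=value.
Preorder trace (stopping at first violation):
  at node 47 with bounds (-inf, +inf): OK
  at node 15 with bounds (-inf, 47): OK
  at node 11 with bounds (-inf, 15): OK
  at node 6 with bounds (-inf, 11): OK
  at node 14 with bounds (11, 15): OK
  at node 16 with bounds (15, 47): OK
No violation found at any node.
Result: Valid BST


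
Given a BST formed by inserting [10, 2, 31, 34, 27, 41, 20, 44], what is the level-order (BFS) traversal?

Tree insertion order: [10, 2, 31, 34, 27, 41, 20, 44]
Tree (level-order array): [10, 2, 31, None, None, 27, 34, 20, None, None, 41, None, None, None, 44]
BFS from the root, enqueuing left then right child of each popped node:
  queue [10] -> pop 10, enqueue [2, 31], visited so far: [10]
  queue [2, 31] -> pop 2, enqueue [none], visited so far: [10, 2]
  queue [31] -> pop 31, enqueue [27, 34], visited so far: [10, 2, 31]
  queue [27, 34] -> pop 27, enqueue [20], visited so far: [10, 2, 31, 27]
  queue [34, 20] -> pop 34, enqueue [41], visited so far: [10, 2, 31, 27, 34]
  queue [20, 41] -> pop 20, enqueue [none], visited so far: [10, 2, 31, 27, 34, 20]
  queue [41] -> pop 41, enqueue [44], visited so far: [10, 2, 31, 27, 34, 20, 41]
  queue [44] -> pop 44, enqueue [none], visited so far: [10, 2, 31, 27, 34, 20, 41, 44]
Result: [10, 2, 31, 27, 34, 20, 41, 44]


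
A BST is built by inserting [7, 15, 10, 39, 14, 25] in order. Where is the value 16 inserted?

Starting tree (level order): [7, None, 15, 10, 39, None, 14, 25]
Insertion path: 7 -> 15 -> 39 -> 25
Result: insert 16 as left child of 25
Final tree (level order): [7, None, 15, 10, 39, None, 14, 25, None, None, None, 16]


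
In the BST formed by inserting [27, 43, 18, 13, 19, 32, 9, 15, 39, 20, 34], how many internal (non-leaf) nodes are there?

Tree built from: [27, 43, 18, 13, 19, 32, 9, 15, 39, 20, 34]
Tree (level-order array): [27, 18, 43, 13, 19, 32, None, 9, 15, None, 20, None, 39, None, None, None, None, None, None, 34]
Rule: An internal node has at least one child.
Per-node child counts:
  node 27: 2 child(ren)
  node 18: 2 child(ren)
  node 13: 2 child(ren)
  node 9: 0 child(ren)
  node 15: 0 child(ren)
  node 19: 1 child(ren)
  node 20: 0 child(ren)
  node 43: 1 child(ren)
  node 32: 1 child(ren)
  node 39: 1 child(ren)
  node 34: 0 child(ren)
Matching nodes: [27, 18, 13, 19, 43, 32, 39]
Count of internal (non-leaf) nodes: 7
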